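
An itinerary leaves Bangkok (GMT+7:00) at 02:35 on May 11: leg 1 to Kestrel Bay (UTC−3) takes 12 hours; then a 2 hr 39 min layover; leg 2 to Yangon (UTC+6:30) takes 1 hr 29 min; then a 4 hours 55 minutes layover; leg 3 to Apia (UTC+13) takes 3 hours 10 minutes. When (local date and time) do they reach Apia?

08:48 on May 12

Convert departure to UTC: 02:35 − 7:00 = 19:35 UTC on May 10.
Add 12 hours leg 1 → 07:35 UTC (May 11).
Add 2 hours and 39 minutes layover in Kestrel Bay → 10:14 UTC.
Add 1 hour and 29 minutes leg 2 → 11:43 UTC.
Add 4 hours 55 minutes layover in Yangon → 16:38 UTC.
Add 3 hours and 10 minutes leg 3 → 19:48 UTC.
Apia is UTC+13:00, so local arrival = 19:48 + 13:00 = 08:48 on May 12.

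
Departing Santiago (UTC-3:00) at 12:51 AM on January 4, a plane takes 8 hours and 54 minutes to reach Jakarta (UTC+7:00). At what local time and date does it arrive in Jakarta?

7:45 PM on January 4

Convert departure to UTC: 12:51 AM + 3:00 = 3:51 AM UTC on Jan 4.
Add 8 hours 54 minutes travel time → 12:45 PM UTC.
Jakarta is UTC+7:00, so local arrival = 12:45 PM + 7:00 = 7:45 PM on Jan 4.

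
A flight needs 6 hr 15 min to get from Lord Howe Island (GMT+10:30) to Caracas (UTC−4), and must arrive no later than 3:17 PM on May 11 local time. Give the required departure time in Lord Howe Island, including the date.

11:32 PM on May 11

Target arrival in UTC: 3:17 PM + 4:00 = 7:17 PM on May 11.
Subtract 6 hours and 15 minutes → departure 1:02 PM UTC on May 11.
Lord Howe Island is UTC+10:30: 1:02 PM + 10:30 = 11:32 PM on May 11.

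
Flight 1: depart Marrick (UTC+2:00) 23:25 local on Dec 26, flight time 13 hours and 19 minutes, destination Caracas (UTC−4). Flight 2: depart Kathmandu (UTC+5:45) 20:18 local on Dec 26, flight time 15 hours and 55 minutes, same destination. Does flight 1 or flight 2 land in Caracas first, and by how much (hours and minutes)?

the second, by 4 hours 16 minutes

Flight 1 in UTC: 23:25 − 2:00 = 21:25 on Dec 26.
+13 hours 19 minutes → arrive 10:44 UTC on Dec 27.
Flight 2 in UTC: 20:18 − 5:45 = 14:33 on Dec 26.
+15 hours 55 minutes → arrive 06:28 UTC on Dec 27.
Flight 2 lands earlier by 4 hours 16 minutes.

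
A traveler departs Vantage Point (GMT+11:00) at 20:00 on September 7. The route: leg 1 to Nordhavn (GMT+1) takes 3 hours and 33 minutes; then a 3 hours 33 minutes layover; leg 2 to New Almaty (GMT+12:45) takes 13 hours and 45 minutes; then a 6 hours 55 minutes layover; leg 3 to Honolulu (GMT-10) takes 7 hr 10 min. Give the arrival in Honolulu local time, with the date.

09:56 on September 8

Convert departure to UTC: 20:00 − 11:00 = 09:00 UTC on Sep 7.
Add 3 hours and 33 minutes leg 1 → 12:33 UTC.
Add 3 hours and 33 minutes layover in Nordhavn → 16:06 UTC.
Add 13 hours 45 minutes leg 2 → 05:51 UTC (Sep 8).
Add 6 hours and 55 minutes layover in New Almaty → 12:46 UTC.
Add 7 hours 10 minutes leg 3 → 19:56 UTC.
Honolulu is UTC−10:00, so local arrival = 19:56 − 10:00 = 09:56 on Sep 8.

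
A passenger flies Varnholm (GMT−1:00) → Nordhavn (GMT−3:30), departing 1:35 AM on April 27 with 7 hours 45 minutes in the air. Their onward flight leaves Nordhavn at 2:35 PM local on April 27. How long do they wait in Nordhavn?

Convert departure to UTC: 1:35 AM + 1:00 = 2:35 AM UTC on Apr 27.
Add 7 hours 45 minutes flight time → 10:20 AM UTC.
Nordhavn is UTC−3:30, so local arrival = 10:20 AM − 3:30 = 6:50 AM on Apr 27.
Layover = 2:35 PM − 6:50 AM = 7 hours 45 minutes.

7 hours 45 minutes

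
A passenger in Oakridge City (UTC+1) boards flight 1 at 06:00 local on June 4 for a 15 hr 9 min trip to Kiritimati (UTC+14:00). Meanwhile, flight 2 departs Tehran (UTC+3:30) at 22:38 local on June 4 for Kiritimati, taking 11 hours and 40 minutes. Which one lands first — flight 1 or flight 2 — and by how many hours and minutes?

Flight 1 in UTC: 06:00 − 1:00 = 05:00 on Jun 4.
+15 hours and 9 minutes → arrive 20:09 UTC on Jun 4.
Flight 2 in UTC: 22:38 − 3:30 = 19:08 on Jun 4.
+11 hours and 40 minutes → arrive 06:48 UTC on Jun 5.
Flight 1 lands earlier by 10 hours 39 minutes.

the first, by 10 hours 39 minutes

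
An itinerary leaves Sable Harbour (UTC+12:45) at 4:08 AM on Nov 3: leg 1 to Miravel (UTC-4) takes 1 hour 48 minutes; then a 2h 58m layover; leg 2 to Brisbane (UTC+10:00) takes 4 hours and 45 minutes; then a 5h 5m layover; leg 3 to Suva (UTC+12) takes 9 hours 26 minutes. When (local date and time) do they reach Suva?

Convert departure to UTC: 4:08 AM − 12:45 = 3:23 PM UTC on Nov 2.
Add 1 hour 48 minutes leg 1 → 5:11 PM UTC.
Add 2 hours 58 minutes layover in Miravel → 8:09 PM UTC.
Add 4 hours and 45 minutes leg 2 → 12:54 AM UTC (Nov 3).
Add 5 hours 5 minutes layover in Brisbane → 5:59 AM UTC.
Add 9 hours and 26 minutes leg 3 → 3:25 PM UTC.
Suva is UTC+12:00, so local arrival = 3:25 PM + 12:00 = 3:25 AM on Nov 4.

3:25 AM on November 4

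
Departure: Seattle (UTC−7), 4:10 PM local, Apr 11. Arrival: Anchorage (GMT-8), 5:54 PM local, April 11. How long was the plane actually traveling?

2 hours 44 minutes

Anchorage is 1:00 behind Seattle.
Clock-face elapsed time (ignoring zones) is 1 hour 44 minutes.
Actual elapsed = 1 hour 44 minutes + 1:00 = 2 hours 44 minutes.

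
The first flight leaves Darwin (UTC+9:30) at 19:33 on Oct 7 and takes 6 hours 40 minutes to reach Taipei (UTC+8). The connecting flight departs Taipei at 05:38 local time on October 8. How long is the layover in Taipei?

4 hours 55 minutes

Convert departure to UTC: 19:33 − 9:30 = 10:03 UTC on Oct 7.
Add 6 hours 40 minutes flight time → 16:43 UTC.
Taipei is UTC+8:00, so local arrival = 16:43 + 8:00 = 00:43 on Oct 8.
Layover = 05:38 − 00:43 = 4 hours 55 minutes.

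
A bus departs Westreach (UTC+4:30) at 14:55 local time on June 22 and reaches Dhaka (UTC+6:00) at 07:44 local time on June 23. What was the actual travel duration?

Departure in UTC: 14:55 − 4:30 = 10:25 on Jun 22.
Arrival in UTC: 07:44 − 6:00 = 01:44 on Jun 23.
Elapsed = 01:44 − 10:25 (+1 day) = 15 hours 19 minutes.

15 hours 19 minutes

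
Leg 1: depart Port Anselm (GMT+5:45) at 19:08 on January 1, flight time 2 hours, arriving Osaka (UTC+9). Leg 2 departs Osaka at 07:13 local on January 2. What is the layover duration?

6 hours 50 minutes

Convert departure to UTC: 19:08 − 5:45 = 13:23 UTC on Jan 1.
Add 2 hours flight time → 15:23 UTC.
Osaka is UTC+9:00, so local arrival = 15:23 + 9:00 = 00:23 on Jan 2.
Layover = 07:13 − 00:23 = 6 hours 50 minutes.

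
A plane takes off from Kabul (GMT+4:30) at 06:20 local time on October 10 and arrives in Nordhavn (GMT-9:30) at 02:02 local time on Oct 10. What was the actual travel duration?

9 hours 42 minutes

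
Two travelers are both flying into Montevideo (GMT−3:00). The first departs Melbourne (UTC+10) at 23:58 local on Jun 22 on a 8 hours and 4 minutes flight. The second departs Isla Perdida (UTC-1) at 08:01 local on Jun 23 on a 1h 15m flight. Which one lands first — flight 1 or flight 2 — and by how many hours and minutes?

Flight 1 in UTC: 23:58 − 10:00 = 13:58 on Jun 22.
+8 hours 4 minutes → arrive 22:02 UTC on Jun 22.
Flight 2 in UTC: 08:01 + 1:00 = 09:01 on Jun 23.
+1 hour 15 minutes → arrive 10:16 UTC on Jun 23.
Flight 1 lands earlier by 12 hours 14 minutes.

the first, by 12 hours 14 minutes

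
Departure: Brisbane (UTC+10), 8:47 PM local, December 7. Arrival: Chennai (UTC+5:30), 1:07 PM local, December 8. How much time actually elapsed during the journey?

Departure in UTC: 8:47 PM − 10:00 = 10:47 AM on Dec 7.
Arrival in UTC: 1:07 PM − 5:30 = 7:37 AM on Dec 8.
Elapsed = 7:37 AM − 10:47 AM (+1 day) = 20 hours 50 minutes.

20 hours 50 minutes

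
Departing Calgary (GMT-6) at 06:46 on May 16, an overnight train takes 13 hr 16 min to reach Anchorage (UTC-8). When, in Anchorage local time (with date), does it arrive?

18:02 on May 16

Anchorage is 2:00 behind Calgary.
After 13 hours and 16 minutes it is 20:02 in Calgary.
Shift by the zone difference: 20:02 − 2:00 = 18:02 on May 16 in Anchorage.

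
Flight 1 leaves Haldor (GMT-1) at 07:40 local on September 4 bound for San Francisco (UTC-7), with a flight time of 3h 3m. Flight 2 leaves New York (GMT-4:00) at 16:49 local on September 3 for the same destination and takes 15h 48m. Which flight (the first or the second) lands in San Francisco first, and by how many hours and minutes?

the first, by 54 minutes

Flight 1 in UTC: 07:40 + 1:00 = 08:40 on Sep 4.
+3 hours 3 minutes → arrive 11:43 UTC on Sep 4.
Flight 2 in UTC: 16:49 + 4:00 = 20:49 on Sep 3.
+15 hours 48 minutes → arrive 12:37 UTC on Sep 4.
Flight 1 lands earlier by 54 minutes.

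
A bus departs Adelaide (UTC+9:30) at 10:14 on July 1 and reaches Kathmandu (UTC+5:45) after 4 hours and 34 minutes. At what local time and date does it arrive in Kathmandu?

Convert departure to UTC: 10:14 − 9:30 = 00:44 UTC on Jul 1.
Add 4 hours and 34 minutes travel time → 05:18 UTC.
Kathmandu is UTC+5:45, so local arrival = 05:18 + 5:45 = 11:03 on Jul 1.

11:03 on July 1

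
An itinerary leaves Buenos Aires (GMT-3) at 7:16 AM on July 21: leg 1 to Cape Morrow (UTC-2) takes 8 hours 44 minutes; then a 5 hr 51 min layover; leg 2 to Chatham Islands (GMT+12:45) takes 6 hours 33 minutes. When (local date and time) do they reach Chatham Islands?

Convert departure to UTC: 7:16 AM + 3:00 = 10:16 AM UTC on Jul 21.
Add 8 hours and 44 minutes leg 1 → 7:00 PM UTC.
Add 5 hours and 51 minutes layover in Cape Morrow → 12:51 AM UTC (Jul 22).
Add 6 hours and 33 minutes leg 2 → 7:24 AM UTC.
Chatham Islands is UTC+12:45, so local arrival = 7:24 AM + 12:45 = 8:09 PM on Jul 22.

8:09 PM on July 22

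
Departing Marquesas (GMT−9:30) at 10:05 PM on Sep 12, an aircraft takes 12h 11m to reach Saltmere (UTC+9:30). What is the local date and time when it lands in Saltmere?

Convert departure to UTC: 10:05 PM + 9:30 = 7:35 AM UTC on Sep 13.
Add 12 hours and 11 minutes travel time → 7:46 PM UTC.
Saltmere is UTC+9:30, so local arrival = 7:46 PM + 9:30 = 5:16 AM on Sep 14.

5:16 AM on September 14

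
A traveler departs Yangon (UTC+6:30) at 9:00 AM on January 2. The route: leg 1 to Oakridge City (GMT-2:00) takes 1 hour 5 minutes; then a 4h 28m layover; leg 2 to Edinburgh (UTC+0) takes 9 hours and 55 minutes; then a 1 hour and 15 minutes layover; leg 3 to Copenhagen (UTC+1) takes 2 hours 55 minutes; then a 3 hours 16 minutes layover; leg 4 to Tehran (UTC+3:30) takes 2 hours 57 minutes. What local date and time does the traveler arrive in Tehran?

Convert departure to UTC: 9:00 AM − 6:30 = 2:30 AM UTC on Jan 2.
Add 1 hour 5 minutes leg 1 → 3:35 AM UTC.
Add 4 hours 28 minutes layover in Oakridge City → 8:03 AM UTC.
Add 9 hours 55 minutes leg 2 → 5:58 PM UTC.
Add 1 hour and 15 minutes layover in Edinburgh → 7:13 PM UTC.
Add 2 hours 55 minutes leg 3 → 10:08 PM UTC.
Add 3 hours and 16 minutes layover in Copenhagen → 1:24 AM UTC (Jan 3).
Add 2 hours 57 minutes leg 4 → 4:21 AM UTC.
Tehran is UTC+3:30, so local arrival = 4:21 AM + 3:30 = 7:51 AM on Jan 3.

7:51 AM on January 3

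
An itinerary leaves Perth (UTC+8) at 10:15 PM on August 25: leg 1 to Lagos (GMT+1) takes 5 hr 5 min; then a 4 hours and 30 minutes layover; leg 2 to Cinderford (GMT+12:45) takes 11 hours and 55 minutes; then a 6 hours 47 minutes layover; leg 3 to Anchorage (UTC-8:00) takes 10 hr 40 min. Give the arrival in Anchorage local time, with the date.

9:12 PM on August 26

Convert departure to UTC: 10:15 PM − 8:00 = 2:15 PM UTC on Aug 25.
Add 5 hours and 5 minutes leg 1 → 7:20 PM UTC.
Add 4 hours and 30 minutes layover in Lagos → 11:50 PM UTC.
Add 11 hours and 55 minutes leg 2 → 11:45 AM UTC (Aug 26).
Add 6 hours 47 minutes layover in Cinderford → 6:32 PM UTC.
Add 10 hours 40 minutes leg 3 → 5:12 AM UTC (Aug 27).
Anchorage is UTC−8:00, so local arrival = 5:12 AM − 8:00 = 9:12 PM on Aug 26.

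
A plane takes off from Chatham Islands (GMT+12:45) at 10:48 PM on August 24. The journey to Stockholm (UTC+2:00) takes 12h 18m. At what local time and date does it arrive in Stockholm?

Convert departure to UTC: 10:48 PM − 12:45 = 10:03 AM UTC on Aug 24.
Add 12 hours and 18 minutes travel time → 10:21 PM UTC.
Stockholm is UTC+2:00, so local arrival = 10:21 PM + 2:00 = 12:21 AM on Aug 25.

12:21 AM on August 25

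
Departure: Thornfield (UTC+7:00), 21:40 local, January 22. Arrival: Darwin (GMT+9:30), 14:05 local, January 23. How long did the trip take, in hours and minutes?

Darwin is 2:30 ahead of Thornfield.
Clock-face elapsed time (ignoring zones) is 16 hours 25 minutes.
Actual elapsed = 16 hours 25 minutes − 2:30 = 13 hours 55 minutes.

13 hours 55 minutes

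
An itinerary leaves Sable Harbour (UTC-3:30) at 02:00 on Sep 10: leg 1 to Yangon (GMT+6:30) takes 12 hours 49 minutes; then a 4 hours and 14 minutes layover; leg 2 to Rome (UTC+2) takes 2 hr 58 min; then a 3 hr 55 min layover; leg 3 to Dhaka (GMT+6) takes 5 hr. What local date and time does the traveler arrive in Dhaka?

16:26 on September 11

Convert departure to UTC: 02:00 + 3:30 = 05:30 UTC on Sep 10.
Add 12 hours 49 minutes leg 1 → 18:19 UTC.
Add 4 hours and 14 minutes layover in Yangon → 22:33 UTC.
Add 2 hours 58 minutes leg 2 → 01:31 UTC (Sep 11).
Add 3 hours 55 minutes layover in Rome → 05:26 UTC.
Add 5 hours leg 3 → 10:26 UTC.
Dhaka is UTC+6:00, so local arrival = 10:26 + 6:00 = 16:26 on Sep 11.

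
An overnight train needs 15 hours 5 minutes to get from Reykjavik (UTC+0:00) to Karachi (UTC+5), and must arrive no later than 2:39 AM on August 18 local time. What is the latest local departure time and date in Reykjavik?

Target arrival in UTC: 2:39 AM − 5:00 = 9:39 PM on Aug 17.
Subtract 15 hours and 5 minutes → departure 6:34 AM UTC on Aug 17.
Reykjavik is UTC+0, so departure is 6:34 AM on Aug 17.

6:34 AM on August 17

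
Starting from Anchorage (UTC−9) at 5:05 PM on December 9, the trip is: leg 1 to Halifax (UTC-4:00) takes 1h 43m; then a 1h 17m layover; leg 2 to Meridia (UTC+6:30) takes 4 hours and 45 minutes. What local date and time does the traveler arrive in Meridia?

Convert departure to UTC: 5:05 PM + 9:00 = 2:05 AM UTC on Dec 10.
Add 1 hour 43 minutes leg 1 → 3:48 AM UTC.
Add 1 hour 17 minutes layover in Halifax → 5:05 AM UTC.
Add 4 hours and 45 minutes leg 2 → 9:50 AM UTC.
Meridia is UTC+6:30, so local arrival = 9:50 AM + 6:30 = 4:20 PM on Dec 10.

4:20 PM on Dec 10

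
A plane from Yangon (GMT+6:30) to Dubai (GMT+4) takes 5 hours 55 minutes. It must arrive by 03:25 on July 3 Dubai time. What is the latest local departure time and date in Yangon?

00:00 on July 3

Target arrival in UTC: 03:25 − 4:00 = 23:25 on Jul 2.
Subtract 5 hours 55 minutes → departure 17:30 UTC on Jul 2.
Yangon is UTC+6:30: 17:30 + 6:30 = 00:00 on Jul 3.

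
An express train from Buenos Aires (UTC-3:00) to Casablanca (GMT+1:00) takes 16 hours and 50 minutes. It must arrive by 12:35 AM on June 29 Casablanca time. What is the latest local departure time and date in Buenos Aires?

Target arrival in UTC: 12:35 AM − 1:00 = 11:35 PM on Jun 28.
Subtract 16 hours and 50 minutes → departure 6:45 AM UTC on Jun 28.
Buenos Aires is UTC−3:00: 6:45 AM − 3:00 = 3:45 AM on Jun 28.

3:45 AM on June 28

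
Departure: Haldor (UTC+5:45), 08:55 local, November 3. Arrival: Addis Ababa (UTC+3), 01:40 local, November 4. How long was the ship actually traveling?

Departure in UTC: 08:55 − 5:45 = 03:10 on Nov 3.
Arrival in UTC: 01:40 − 3:00 = 22:40 on Nov 3.
Elapsed = 22:40 − 03:10 = 19 hours 30 minutes.

19 hours 30 minutes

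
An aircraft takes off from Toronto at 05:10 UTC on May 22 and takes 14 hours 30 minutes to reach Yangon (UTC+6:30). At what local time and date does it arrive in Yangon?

Departure is given in UTC: 05:10 on May 22.
Add 14 hours and 30 minutes → 19:40 UTC.
Yangon is UTC+6:30: 19:40 + 6:30 = 02:10 on May 23.

02:10 on May 23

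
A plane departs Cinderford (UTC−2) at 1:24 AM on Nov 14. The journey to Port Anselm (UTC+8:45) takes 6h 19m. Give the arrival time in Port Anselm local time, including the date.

6:28 PM on Nov 14

Convert departure to UTC: 1:24 AM + 2:00 = 3:24 AM UTC on Nov 14.
Add 6 hours and 19 minutes travel time → 9:43 AM UTC.
Port Anselm is UTC+8:45, so local arrival = 9:43 AM + 8:45 = 6:28 PM on Nov 14.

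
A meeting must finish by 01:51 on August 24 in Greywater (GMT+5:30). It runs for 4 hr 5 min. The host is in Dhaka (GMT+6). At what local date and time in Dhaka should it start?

Target end time in UTC: 01:51 − 5:30 = 20:21 on Aug 23.
Subtract 4 hours and 5 minutes → start 16:16 UTC on Aug 23.
Dhaka is UTC+6:00: 16:16 + 6:00 = 22:16 on Aug 23.

22:16 on August 23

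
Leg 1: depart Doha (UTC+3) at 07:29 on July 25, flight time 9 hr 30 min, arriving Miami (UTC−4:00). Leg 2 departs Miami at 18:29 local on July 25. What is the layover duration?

8 hours 30 minutes

Convert departure to UTC: 07:29 − 3:00 = 04:29 UTC on Jul 25.
Add 9 hours 30 minutes flight time → 13:59 UTC.
Miami is UTC−4:00, so local arrival = 13:59 − 4:00 = 09:59 on Jul 25.
Layover = 18:29 − 09:59 = 8 hours 30 minutes.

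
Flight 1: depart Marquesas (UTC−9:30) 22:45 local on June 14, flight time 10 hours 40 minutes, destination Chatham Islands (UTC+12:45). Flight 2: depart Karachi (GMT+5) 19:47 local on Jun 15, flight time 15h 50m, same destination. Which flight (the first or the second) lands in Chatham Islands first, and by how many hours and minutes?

the first, by 11 hours 42 minutes

Flight 1 in UTC: 22:45 + 9:30 = 08:15 on Jun 15.
+10 hours and 40 minutes → arrive 18:55 UTC on Jun 15.
Flight 2 in UTC: 19:47 − 5:00 = 14:47 on Jun 15.
+15 hours 50 minutes → arrive 06:37 UTC on Jun 16.
Flight 1 lands earlier by 11 hours 42 minutes.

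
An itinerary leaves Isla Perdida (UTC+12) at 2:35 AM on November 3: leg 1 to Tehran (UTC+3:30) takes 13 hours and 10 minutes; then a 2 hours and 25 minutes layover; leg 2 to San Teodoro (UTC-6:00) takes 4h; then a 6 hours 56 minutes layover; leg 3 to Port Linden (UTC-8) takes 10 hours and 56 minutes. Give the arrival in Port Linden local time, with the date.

8:02 PM on November 3

Convert departure to UTC: 2:35 AM − 12:00 = 2:35 PM UTC on Nov 2.
Add 13 hours and 10 minutes leg 1 → 3:45 AM UTC (Nov 3).
Add 2 hours 25 minutes layover in Tehran → 6:10 AM UTC.
Add 4 hours leg 2 → 10:10 AM UTC.
Add 6 hours 56 minutes layover in San Teodoro → 5:06 PM UTC.
Add 10 hours and 56 minutes leg 3 → 4:02 AM UTC (Nov 4).
Port Linden is UTC−8:00, so local arrival = 4:02 AM − 8:00 = 8:02 PM on Nov 3.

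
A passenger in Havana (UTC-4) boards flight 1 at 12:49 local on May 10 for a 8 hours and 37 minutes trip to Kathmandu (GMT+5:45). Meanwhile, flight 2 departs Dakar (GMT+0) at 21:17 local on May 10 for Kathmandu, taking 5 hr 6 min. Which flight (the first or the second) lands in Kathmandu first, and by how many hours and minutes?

the first, by 57 minutes

Flight 1 in UTC: 12:49 + 4:00 = 16:49 on May 10.
+8 hours 37 minutes → arrive 01:26 UTC on May 11.
Flight 2 departs at 21:17 UTC (May 10).
+5 hours 6 minutes → arrive 02:23 UTC on May 11.
Flight 1 lands earlier by 57 minutes.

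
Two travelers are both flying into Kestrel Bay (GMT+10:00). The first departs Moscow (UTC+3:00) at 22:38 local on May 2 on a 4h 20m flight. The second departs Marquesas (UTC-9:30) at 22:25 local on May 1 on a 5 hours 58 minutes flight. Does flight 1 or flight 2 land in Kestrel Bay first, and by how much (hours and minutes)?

Flight 1 in UTC: 22:38 − 3:00 = 19:38 on May 2.
+4 hours and 20 minutes → arrive 23:58 UTC on May 2.
Flight 2 in UTC: 22:25 + 9:30 = 07:55 on May 2.
+5 hours 58 minutes → arrive 13:53 UTC on May 2.
Flight 2 lands earlier by 10 hours 5 minutes.

the second, by 10 hours 5 minutes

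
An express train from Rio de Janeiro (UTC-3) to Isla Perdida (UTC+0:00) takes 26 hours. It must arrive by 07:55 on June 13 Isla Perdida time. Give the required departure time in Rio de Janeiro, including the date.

Target arrival is already UTC: 07:55 on Jun 13.
Subtract 26 hours → departure 05:55 UTC on Jun 12.
Rio de Janeiro is UTC−3:00: 05:55 − 3:00 = 02:55 on Jun 12.

02:55 on Jun 12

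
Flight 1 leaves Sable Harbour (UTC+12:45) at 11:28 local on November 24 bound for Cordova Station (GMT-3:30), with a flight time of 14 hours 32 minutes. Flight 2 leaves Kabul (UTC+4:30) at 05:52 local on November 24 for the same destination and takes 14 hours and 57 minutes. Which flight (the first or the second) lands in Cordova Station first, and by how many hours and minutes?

Flight 1 in UTC: 11:28 − 12:45 = 22:43 on Nov 23.
+14 hours 32 minutes → arrive 13:15 UTC on Nov 24.
Flight 2 in UTC: 05:52 − 4:30 = 01:22 on Nov 24.
+14 hours 57 minutes → arrive 16:19 UTC on Nov 24.
Flight 1 lands earlier by 3 hours 4 minutes.

the first, by 3 hours 4 minutes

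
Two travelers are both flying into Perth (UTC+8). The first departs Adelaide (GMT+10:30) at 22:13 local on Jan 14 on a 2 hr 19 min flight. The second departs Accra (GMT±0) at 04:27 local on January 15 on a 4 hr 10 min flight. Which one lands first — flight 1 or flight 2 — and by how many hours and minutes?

Flight 1 in UTC: 22:13 − 10:30 = 11:43 on Jan 14.
+2 hours and 19 minutes → arrive 14:02 UTC on Jan 14.
Flight 2 departs at 04:27 UTC (Jan 15).
+4 hours and 10 minutes → arrive 08:37 UTC on Jan 15.
Flight 1 lands earlier by 18 hours 35 minutes.

the first, by 18 hours 35 minutes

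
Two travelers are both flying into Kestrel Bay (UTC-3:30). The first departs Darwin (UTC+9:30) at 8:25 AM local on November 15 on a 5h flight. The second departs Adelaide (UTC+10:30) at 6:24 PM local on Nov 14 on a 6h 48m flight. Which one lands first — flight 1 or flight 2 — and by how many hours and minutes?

Flight 1 in UTC: 8:25 AM − 9:30 = 10:55 PM on Nov 14.
+5 hours → arrive 3:55 AM UTC on Nov 15.
Flight 2 in UTC: 6:24 PM − 10:30 = 7:54 AM on Nov 14.
+6 hours and 48 minutes → arrive 2:42 PM UTC on Nov 14.
Flight 2 lands earlier by 13 hours 13 minutes.

the second, by 13 hours 13 minutes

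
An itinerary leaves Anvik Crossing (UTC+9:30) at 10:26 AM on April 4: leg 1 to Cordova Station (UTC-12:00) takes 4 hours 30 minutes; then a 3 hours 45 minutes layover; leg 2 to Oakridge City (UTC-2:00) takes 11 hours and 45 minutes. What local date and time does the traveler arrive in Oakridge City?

Convert departure to UTC: 10:26 AM − 9:30 = 12:56 AM UTC on Apr 4.
Add 4 hours and 30 minutes leg 1 → 5:26 AM UTC.
Add 3 hours 45 minutes layover in Cordova Station → 9:11 AM UTC.
Add 11 hours 45 minutes leg 2 → 8:56 PM UTC.
Oakridge City is UTC−2:00, so local arrival = 8:56 PM − 2:00 = 6:56 PM on Apr 4.

6:56 PM on April 4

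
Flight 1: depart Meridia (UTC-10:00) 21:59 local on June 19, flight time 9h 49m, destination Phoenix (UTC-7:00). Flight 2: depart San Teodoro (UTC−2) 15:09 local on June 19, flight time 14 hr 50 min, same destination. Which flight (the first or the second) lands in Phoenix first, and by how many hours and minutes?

Flight 1 in UTC: 21:59 + 10:00 = 07:59 on Jun 20.
+9 hours 49 minutes → arrive 17:48 UTC on Jun 20.
Flight 2 in UTC: 15:09 + 2:00 = 17:09 on Jun 19.
+14 hours 50 minutes → arrive 07:59 UTC on Jun 20.
Flight 2 lands earlier by 9 hours 49 minutes.

the second, by 9 hours 49 minutes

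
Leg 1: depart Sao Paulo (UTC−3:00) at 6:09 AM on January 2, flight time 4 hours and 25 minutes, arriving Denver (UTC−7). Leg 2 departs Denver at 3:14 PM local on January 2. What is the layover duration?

8 hours 40 minutes

Convert departure to UTC: 6:09 AM + 3:00 = 9:09 AM UTC on Jan 2.
Add 4 hours 25 minutes flight time → 1:34 PM UTC.
Denver is UTC−7:00, so local arrival = 1:34 PM − 7:00 = 6:34 AM on Jan 2.
Layover = 3:14 PM − 6:34 AM = 8 hours 40 minutes.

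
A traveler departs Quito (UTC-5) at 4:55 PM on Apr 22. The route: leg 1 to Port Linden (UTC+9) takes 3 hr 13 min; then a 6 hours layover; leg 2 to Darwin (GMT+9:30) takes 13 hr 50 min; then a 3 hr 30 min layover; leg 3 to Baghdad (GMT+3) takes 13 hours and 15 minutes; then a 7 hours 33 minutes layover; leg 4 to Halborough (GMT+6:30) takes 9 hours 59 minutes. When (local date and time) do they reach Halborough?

1:45 PM on April 25

Convert departure to UTC: 4:55 PM + 5:00 = 9:55 PM UTC on Apr 22.
Add 3 hours 13 minutes leg 1 → 1:08 AM UTC (Apr 23).
Add 6 hours layover in Port Linden → 7:08 AM UTC.
Add 13 hours 50 minutes leg 2 → 8:58 PM UTC.
Add 3 hours and 30 minutes layover in Darwin → 12:28 AM UTC (Apr 24).
Add 13 hours and 15 minutes leg 3 → 1:43 PM UTC.
Add 7 hours 33 minutes layover in Baghdad → 9:16 PM UTC.
Add 9 hours and 59 minutes leg 4 → 7:15 AM UTC (Apr 25).
Halborough is UTC+6:30, so local arrival = 7:15 AM + 6:30 = 1:45 PM on Apr 25.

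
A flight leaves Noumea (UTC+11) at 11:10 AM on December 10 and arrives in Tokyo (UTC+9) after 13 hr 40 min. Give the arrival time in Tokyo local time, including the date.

10:50 PM on December 10

Convert departure to UTC: 11:10 AM − 11:00 = 12:10 AM UTC on Dec 10.
Add 13 hours and 40 minutes travel time → 1:50 PM UTC.
Tokyo is UTC+9:00, so local arrival = 1:50 PM + 9:00 = 10:50 PM on Dec 10.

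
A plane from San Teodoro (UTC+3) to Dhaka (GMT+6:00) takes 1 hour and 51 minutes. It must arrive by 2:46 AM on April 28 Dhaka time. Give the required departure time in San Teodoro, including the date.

9:55 PM on April 27

Target arrival in UTC: 2:46 AM − 6:00 = 8:46 PM on Apr 27.
Subtract 1 hour 51 minutes → departure 6:55 PM UTC on Apr 27.
San Teodoro is UTC+3:00: 6:55 PM + 3:00 = 9:55 PM on Apr 27.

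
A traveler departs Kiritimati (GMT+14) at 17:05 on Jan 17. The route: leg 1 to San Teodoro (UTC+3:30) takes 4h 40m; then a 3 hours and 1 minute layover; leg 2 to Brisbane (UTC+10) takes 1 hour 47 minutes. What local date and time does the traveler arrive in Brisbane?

Convert departure to UTC: 17:05 − 14:00 = 03:05 UTC on Jan 17.
Add 4 hours and 40 minutes leg 1 → 07:45 UTC.
Add 3 hours 1 minute layover in San Teodoro → 10:46 UTC.
Add 1 hour 47 minutes leg 2 → 12:33 UTC.
Brisbane is UTC+10:00, so local arrival = 12:33 + 10:00 = 22:33 on Jan 17.

22:33 on January 17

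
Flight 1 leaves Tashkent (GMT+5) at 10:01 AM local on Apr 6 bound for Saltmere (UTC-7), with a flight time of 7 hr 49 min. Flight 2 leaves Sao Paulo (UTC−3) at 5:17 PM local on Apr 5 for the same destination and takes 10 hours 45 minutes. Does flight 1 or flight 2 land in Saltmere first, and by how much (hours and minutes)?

Flight 1 in UTC: 10:01 AM − 5:00 = 5:01 AM on Apr 6.
+7 hours 49 minutes → arrive 12:50 PM UTC on Apr 6.
Flight 2 in UTC: 5:17 PM + 3:00 = 8:17 PM on Apr 5.
+10 hours and 45 minutes → arrive 7:02 AM UTC on Apr 6.
Flight 2 lands earlier by 5 hours 48 minutes.

the second, by 5 hours 48 minutes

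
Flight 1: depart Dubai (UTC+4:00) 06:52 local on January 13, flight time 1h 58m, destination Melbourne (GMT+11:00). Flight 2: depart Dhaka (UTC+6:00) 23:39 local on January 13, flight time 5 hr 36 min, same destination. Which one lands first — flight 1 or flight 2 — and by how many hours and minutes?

Flight 1 in UTC: 06:52 − 4:00 = 02:52 on Jan 13.
+1 hour 58 minutes → arrive 04:50 UTC on Jan 13.
Flight 2 in UTC: 23:39 − 6:00 = 17:39 on Jan 13.
+5 hours and 36 minutes → arrive 23:15 UTC on Jan 13.
Flight 1 lands earlier by 18 hours 25 minutes.

the first, by 18 hours 25 minutes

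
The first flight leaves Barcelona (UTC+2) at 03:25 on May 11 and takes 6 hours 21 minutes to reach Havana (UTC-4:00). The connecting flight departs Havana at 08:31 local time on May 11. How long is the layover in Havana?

4 hours 45 minutes

Convert departure to UTC: 03:25 − 2:00 = 01:25 UTC on May 11.
Add 6 hours and 21 minutes flight time → 07:46 UTC.
Havana is UTC−4:00, so local arrival = 07:46 − 4:00 = 03:46 on May 11.
Layover = 08:31 − 03:46 = 4 hours 45 minutes.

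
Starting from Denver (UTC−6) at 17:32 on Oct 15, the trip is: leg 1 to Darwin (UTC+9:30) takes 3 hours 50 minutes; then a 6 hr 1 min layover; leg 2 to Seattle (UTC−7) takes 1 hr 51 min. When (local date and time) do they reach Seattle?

04:14 on Oct 16

Convert departure to UTC: 17:32 + 6:00 = 23:32 UTC on Oct 15.
Add 3 hours and 50 minutes leg 1 → 03:22 UTC (Oct 16).
Add 6 hours and 1 minute layover in Darwin → 09:23 UTC.
Add 1 hour 51 minutes leg 2 → 11:14 UTC.
Seattle is UTC−7:00, so local arrival = 11:14 − 7:00 = 04:14 on Oct 16.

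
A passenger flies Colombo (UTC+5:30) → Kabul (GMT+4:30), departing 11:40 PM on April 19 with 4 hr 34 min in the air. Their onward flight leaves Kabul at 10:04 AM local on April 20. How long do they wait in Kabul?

Convert departure to UTC: 11:40 PM − 5:30 = 6:10 PM UTC on Apr 19.
Add 4 hours 34 minutes flight time → 10:44 PM UTC.
Kabul is UTC+4:30, so local arrival = 10:44 PM + 4:30 = 3:14 AM on Apr 20.
Layover = 10:04 AM − 3:14 AM = 6 hours 50 minutes.

6 hours 50 minutes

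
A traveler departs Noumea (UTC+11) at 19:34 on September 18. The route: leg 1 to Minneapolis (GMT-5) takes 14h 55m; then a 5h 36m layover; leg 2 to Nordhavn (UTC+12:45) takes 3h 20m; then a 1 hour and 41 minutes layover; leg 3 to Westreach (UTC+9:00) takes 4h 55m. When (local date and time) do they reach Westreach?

00:01 on Sep 20

Convert departure to UTC: 19:34 − 11:00 = 08:34 UTC on Sep 18.
Add 14 hours and 55 minutes leg 1 → 23:29 UTC.
Add 5 hours 36 minutes layover in Minneapolis → 05:05 UTC (Sep 19).
Add 3 hours and 20 minutes leg 2 → 08:25 UTC.
Add 1 hour 41 minutes layover in Nordhavn → 10:06 UTC.
Add 4 hours and 55 minutes leg 3 → 15:01 UTC.
Westreach is UTC+9:00, so local arrival = 15:01 + 9:00 = 00:01 on Sep 20.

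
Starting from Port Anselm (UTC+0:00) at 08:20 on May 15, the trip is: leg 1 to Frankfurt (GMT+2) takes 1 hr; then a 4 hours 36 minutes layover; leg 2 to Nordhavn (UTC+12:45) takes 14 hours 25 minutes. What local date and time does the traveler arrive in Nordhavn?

17:06 on May 16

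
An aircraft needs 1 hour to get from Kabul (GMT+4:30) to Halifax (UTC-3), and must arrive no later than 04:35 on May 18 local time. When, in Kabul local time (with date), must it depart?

11:05 on May 18

Target arrival in UTC: 04:35 + 3:00 = 07:35 on May 18.
Subtract 1 hour → departure 06:35 UTC on May 18.
Kabul is UTC+4:30: 06:35 + 4:30 = 11:05 on May 18.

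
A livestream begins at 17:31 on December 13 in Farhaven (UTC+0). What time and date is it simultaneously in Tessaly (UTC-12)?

Tessaly is 12:00 behind Farhaven.
Shift by the zone difference: 17:31 − 12:00 = 05:31 on Dec 13 in Tessaly.

05:31 on Dec 13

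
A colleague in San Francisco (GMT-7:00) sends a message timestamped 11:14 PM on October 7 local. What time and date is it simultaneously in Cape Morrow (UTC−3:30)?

Cape Morrow is 3:30 ahead of San Francisco.
Shift by the zone difference: 11:14 PM + 3:30 = 2:44 AM on Oct 8 in Cape Morrow.

2:44 AM on Oct 8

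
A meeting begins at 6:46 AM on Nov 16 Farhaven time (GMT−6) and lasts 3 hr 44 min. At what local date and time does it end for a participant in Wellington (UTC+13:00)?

Wellington is 19:00 ahead of Farhaven.
After 3 hours 44 minutes it is 10:30 AM in Farhaven.
Shift by the zone difference: 10:30 AM + 19:00 = 5:30 AM on Nov 17 in Wellington.

5:30 AM on November 17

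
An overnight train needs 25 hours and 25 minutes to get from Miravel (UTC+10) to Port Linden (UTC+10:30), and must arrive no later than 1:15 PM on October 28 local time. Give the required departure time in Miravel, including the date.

Target arrival in UTC: 1:15 PM − 10:30 = 2:45 AM on Oct 28.
Subtract 25 hours 25 minutes → departure 1:20 AM UTC on Oct 27.
Miravel is UTC+10:00: 1:20 AM + 10:00 = 11:20 AM on Oct 27.

11:20 AM on October 27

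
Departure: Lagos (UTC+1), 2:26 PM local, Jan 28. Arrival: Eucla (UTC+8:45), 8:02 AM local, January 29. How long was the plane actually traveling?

9 hours 51 minutes

Eucla is 7:45 ahead of Lagos.
Clock-face elapsed time (ignoring zones) is 17 hours 36 minutes.
Actual elapsed = 17 hours 36 minutes − 7:45 = 9 hours 51 minutes.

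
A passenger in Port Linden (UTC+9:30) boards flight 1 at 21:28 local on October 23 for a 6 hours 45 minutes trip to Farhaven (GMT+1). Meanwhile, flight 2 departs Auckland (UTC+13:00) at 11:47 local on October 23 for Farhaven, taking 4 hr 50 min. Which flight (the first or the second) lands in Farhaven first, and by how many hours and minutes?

the second, by 15 hours 6 minutes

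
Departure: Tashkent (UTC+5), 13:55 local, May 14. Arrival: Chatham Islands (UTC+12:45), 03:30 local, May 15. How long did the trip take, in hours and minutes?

Departure in UTC: 13:55 − 5:00 = 08:55 on May 14.
Arrival in UTC: 03:30 − 12:45 = 14:45 on May 14.
Elapsed = 14:45 − 08:55 = 5 hours 50 minutes.

5 hours 50 minutes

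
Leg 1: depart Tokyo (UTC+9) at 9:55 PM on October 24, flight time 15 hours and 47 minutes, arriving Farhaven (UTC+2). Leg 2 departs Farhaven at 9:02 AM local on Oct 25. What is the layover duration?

2 hours 20 minutes

Convert departure to UTC: 9:55 PM − 9:00 = 12:55 PM UTC on Oct 24.
Add 15 hours 47 minutes flight time → 4:42 AM UTC (Oct 25).
Farhaven is UTC+2:00, so local arrival = 4:42 AM + 2:00 = 6:42 AM on Oct 25.
Layover = 9:02 AM − 6:42 AM = 2 hours 20 minutes.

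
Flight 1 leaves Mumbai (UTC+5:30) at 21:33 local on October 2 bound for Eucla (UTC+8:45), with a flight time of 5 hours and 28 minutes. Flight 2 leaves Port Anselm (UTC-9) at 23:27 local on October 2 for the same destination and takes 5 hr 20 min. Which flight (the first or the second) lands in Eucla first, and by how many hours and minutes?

Flight 1 in UTC: 21:33 − 5:30 = 16:03 on Oct 2.
+5 hours and 28 minutes → arrive 21:31 UTC on Oct 2.
Flight 2 in UTC: 23:27 + 9:00 = 08:27 on Oct 3.
+5 hours 20 minutes → arrive 13:47 UTC on Oct 3.
Flight 1 lands earlier by 16 hours 16 minutes.

the first, by 16 hours 16 minutes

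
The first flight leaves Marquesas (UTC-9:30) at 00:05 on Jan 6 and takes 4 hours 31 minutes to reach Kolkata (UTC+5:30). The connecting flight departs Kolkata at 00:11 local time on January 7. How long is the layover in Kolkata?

4 hours 35 minutes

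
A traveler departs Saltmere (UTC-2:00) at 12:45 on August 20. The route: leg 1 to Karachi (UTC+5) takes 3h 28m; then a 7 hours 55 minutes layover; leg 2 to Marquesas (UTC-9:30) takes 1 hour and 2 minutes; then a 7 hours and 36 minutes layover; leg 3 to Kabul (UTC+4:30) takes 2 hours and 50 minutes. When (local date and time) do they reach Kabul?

18:06 on Aug 21

Convert departure to UTC: 12:45 + 2:00 = 14:45 UTC on Aug 20.
Add 3 hours and 28 minutes leg 1 → 18:13 UTC.
Add 7 hours 55 minutes layover in Karachi → 02:08 UTC (Aug 21).
Add 1 hour and 2 minutes leg 2 → 03:10 UTC.
Add 7 hours 36 minutes layover in Marquesas → 10:46 UTC.
Add 2 hours and 50 minutes leg 3 → 13:36 UTC.
Kabul is UTC+4:30, so local arrival = 13:36 + 4:30 = 18:06 on Aug 21.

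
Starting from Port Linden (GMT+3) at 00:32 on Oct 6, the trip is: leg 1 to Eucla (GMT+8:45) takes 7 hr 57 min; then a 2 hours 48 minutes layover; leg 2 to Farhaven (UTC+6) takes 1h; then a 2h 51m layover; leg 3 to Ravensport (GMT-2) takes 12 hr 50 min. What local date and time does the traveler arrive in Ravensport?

22:58 on Oct 6

Convert departure to UTC: 00:32 − 3:00 = 21:32 UTC on Oct 5.
Add 7 hours 57 minutes leg 1 → 05:29 UTC (Oct 6).
Add 2 hours 48 minutes layover in Eucla → 08:17 UTC.
Add 1 hour leg 2 → 09:17 UTC.
Add 2 hours 51 minutes layover in Farhaven → 12:08 UTC.
Add 12 hours 50 minutes leg 3 → 00:58 UTC (Oct 7).
Ravensport is UTC−2:00, so local arrival = 00:58 − 2:00 = 22:58 on Oct 6.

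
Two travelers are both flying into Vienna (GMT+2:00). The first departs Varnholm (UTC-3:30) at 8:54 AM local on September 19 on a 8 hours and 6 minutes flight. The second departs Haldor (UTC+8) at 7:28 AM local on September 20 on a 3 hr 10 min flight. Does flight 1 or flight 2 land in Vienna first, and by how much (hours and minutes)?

Flight 1 in UTC: 8:54 AM + 3:30 = 12:24 PM on Sep 19.
+8 hours 6 minutes → arrive 8:30 PM UTC on Sep 19.
Flight 2 in UTC: 7:28 AM − 8:00 = 11:28 PM on Sep 19.
+3 hours 10 minutes → arrive 2:38 AM UTC on Sep 20.
Flight 1 lands earlier by 6 hours 8 minutes.

the first, by 6 hours 8 minutes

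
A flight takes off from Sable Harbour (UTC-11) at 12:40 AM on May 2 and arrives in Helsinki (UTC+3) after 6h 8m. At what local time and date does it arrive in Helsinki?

8:48 PM on May 2

Convert departure to UTC: 12:40 AM + 11:00 = 11:40 AM UTC on May 2.
Add 6 hours 8 minutes travel time → 5:48 PM UTC.
Helsinki is UTC+3:00, so local arrival = 5:48 PM + 3:00 = 8:48 PM on May 2.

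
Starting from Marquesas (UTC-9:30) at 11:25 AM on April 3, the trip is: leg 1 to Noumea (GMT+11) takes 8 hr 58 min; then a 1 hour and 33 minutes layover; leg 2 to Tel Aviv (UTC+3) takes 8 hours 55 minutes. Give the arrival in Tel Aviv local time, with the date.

7:21 PM on Apr 4

Convert departure to UTC: 11:25 AM + 9:30 = 8:55 PM UTC on Apr 3.
Add 8 hours 58 minutes leg 1 → 5:53 AM UTC (Apr 4).
Add 1 hour 33 minutes layover in Noumea → 7:26 AM UTC.
Add 8 hours 55 minutes leg 2 → 4:21 PM UTC.
Tel Aviv is UTC+3:00, so local arrival = 4:21 PM + 3:00 = 7:21 PM on Apr 4.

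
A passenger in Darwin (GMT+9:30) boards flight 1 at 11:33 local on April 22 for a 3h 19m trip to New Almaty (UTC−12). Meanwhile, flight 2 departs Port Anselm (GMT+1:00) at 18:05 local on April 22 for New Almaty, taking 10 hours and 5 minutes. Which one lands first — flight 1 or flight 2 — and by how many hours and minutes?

Flight 1 in UTC: 11:33 − 9:30 = 02:03 on Apr 22.
+3 hours and 19 minutes → arrive 05:22 UTC on Apr 22.
Flight 2 in UTC: 18:05 − 1:00 = 17:05 on Apr 22.
+10 hours and 5 minutes → arrive 03:10 UTC on Apr 23.
Flight 1 lands earlier by 21 hours 48 minutes.

the first, by 21 hours 48 minutes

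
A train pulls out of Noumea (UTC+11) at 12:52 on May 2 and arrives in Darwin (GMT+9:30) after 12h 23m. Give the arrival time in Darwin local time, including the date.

23:45 on May 2

Convert departure to UTC: 12:52 − 11:00 = 01:52 UTC on May 2.
Add 12 hours 23 minutes travel time → 14:15 UTC.
Darwin is UTC+9:30, so local arrival = 14:15 + 9:30 = 23:45 on May 2.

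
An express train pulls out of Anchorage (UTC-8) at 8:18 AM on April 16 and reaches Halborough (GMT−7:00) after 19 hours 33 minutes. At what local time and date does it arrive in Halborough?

4:51 AM on April 17

Convert departure to UTC: 8:18 AM + 8:00 = 4:18 PM UTC on Apr 16.
Add 19 hours and 33 minutes travel time → 11:51 AM UTC (Apr 17).
Halborough is UTC−7:00, so local arrival = 11:51 AM − 7:00 = 4:51 AM on Apr 17.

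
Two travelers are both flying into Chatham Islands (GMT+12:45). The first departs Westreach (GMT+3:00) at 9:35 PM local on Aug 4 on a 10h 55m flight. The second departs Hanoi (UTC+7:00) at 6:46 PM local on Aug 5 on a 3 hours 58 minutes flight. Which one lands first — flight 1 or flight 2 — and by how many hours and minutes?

the first, by 10 hours 14 minutes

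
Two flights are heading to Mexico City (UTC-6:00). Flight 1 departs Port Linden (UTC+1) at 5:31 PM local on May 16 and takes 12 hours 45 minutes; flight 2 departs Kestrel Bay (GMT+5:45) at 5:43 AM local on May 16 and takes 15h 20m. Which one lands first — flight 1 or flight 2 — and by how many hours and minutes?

Flight 1 in UTC: 5:31 PM − 1:00 = 4:31 PM on May 16.
+12 hours and 45 minutes → arrive 5:16 AM UTC on May 17.
Flight 2 in UTC: 5:43 AM − 5:45 = 11:58 PM on May 15.
+15 hours 20 minutes → arrive 3:18 PM UTC on May 16.
Flight 2 lands earlier by 13 hours 58 minutes.

the second, by 13 hours 58 minutes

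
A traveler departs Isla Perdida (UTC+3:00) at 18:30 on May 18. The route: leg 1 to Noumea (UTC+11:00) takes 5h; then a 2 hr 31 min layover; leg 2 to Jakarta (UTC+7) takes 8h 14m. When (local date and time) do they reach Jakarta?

14:15 on May 19

Convert departure to UTC: 18:30 − 3:00 = 15:30 UTC on May 18.
Add 5 hours leg 1 → 20:30 UTC.
Add 2 hours 31 minutes layover in Noumea → 23:01 UTC.
Add 8 hours and 14 minutes leg 2 → 07:15 UTC (May 19).
Jakarta is UTC+7:00, so local arrival = 07:15 + 7:00 = 14:15 on May 19.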